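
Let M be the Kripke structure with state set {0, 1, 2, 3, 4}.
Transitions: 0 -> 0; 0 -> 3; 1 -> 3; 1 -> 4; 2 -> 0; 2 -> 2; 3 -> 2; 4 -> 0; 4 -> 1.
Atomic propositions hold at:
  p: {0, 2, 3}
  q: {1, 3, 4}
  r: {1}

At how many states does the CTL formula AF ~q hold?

Sat(~q) = {0, 2}
AF ~q: least fixpoint, start Z0 = {0, 2}, add states with every successor in Z. Z1 = {0, 2, 3}; fixed.
Sat(AF ~q) = {0, 2, 3}
|Sat(AF ~q)| = |{0, 2, 3}| = 3.

3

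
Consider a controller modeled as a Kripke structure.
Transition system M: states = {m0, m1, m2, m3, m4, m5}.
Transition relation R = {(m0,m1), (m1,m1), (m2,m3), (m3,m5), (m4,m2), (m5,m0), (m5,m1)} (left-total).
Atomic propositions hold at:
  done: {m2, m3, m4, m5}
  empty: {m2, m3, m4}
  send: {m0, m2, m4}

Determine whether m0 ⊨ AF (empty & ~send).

No

Sat(~send) = {m1, m3, m5}
Sat(empty & ~send) = {m3}
AF (empty & ~send): least fixpoint, start Z0 = {m3}, add states with every successor in Z. Z1 = {m2, m3}; Z2 = {m2, m3, m4}; fixed.
Sat(AF (empty & ~send)) = {m2, m3, m4}
m0 ∉ Sat(AF (empty & ~send)) = {m2, m3, m4}, so the formula does not hold at m0.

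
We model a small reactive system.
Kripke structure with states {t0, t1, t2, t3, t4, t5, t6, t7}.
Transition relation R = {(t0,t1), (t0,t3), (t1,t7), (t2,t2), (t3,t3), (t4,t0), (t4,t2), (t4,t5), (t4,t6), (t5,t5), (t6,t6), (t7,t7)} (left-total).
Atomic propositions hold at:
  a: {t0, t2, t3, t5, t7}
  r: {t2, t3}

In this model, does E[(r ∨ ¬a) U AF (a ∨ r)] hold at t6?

No

Sat(¬a) = {t1, t4, t6}
Sat(r ∨ ¬a) = {t1, t2, t3, t4, t6}
Sat(a ∨ r) = {t0, t2, t3, t5, t7}
AF (a ∨ r): least fixpoint, start Z0 = {t0, t2, t3, t5, t7}, add states with every successor in Z. Z1 = {t0, t1, t2, t3, t5, t7}; fixed.
Sat(AF (a ∨ r)) = {t0, t1, t2, t3, t5, t7}
E[(r ∨ ¬a) U AF (a ∨ r)]: least fixpoint, start Z0 = Sat(AF (a ∨ r)) = {t0, t1, t2, t3, t5, t7}, add states in Sat(r ∨ ¬a) with some successor in Z. Z1 = {t0, t1, t2, t3, t4, t5, t7}; fixed.
Sat(E[(r ∨ ¬a) U AF (a ∨ r)]) = {t0, t1, t2, t3, t4, t5, t7}
t6 ∉ Sat(E[(r ∨ ¬a) U AF (a ∨ r)]) = {t0, t1, t2, t3, t4, t5, t7}, so the formula does not hold at t6.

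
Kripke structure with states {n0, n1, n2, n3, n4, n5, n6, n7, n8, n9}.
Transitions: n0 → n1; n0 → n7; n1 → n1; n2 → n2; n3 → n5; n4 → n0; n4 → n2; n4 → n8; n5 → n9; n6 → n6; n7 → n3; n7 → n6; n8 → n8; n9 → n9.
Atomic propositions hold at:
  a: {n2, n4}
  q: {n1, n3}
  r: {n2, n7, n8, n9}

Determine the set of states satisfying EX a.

Sat(EX a) = {s : some successor in {n2, n4}} = {n2, n4}

{n2, n4}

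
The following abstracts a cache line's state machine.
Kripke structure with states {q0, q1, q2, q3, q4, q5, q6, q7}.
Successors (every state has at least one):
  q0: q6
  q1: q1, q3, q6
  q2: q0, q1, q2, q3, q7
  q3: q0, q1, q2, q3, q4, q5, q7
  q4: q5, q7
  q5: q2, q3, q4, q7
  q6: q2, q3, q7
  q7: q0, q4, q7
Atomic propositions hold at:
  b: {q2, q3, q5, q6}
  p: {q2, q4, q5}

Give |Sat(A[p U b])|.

A[p U b]: least fixpoint, start Z0 = Sat(b) = {q2, q3, q5, q6}, add states in Sat(p) with every successor in Z. Already a fixed point.
Sat(A[p U b]) = {q2, q3, q5, q6}
|Sat(A[p U b])| = |{q2, q3, q5, q6}| = 4.

4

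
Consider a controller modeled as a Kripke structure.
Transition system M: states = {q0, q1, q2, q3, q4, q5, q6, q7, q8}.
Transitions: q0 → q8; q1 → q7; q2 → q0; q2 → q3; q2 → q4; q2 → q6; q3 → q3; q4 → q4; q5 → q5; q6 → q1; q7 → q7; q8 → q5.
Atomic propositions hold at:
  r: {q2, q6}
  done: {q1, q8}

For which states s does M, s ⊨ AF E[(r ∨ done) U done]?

{q0, q1, q2, q6, q8}

Sat(r ∨ done) = {q1, q2, q6, q8}
E[(r ∨ done) U done]: least fixpoint, start Z0 = Sat(done) = {q1, q8}, add states in Sat(r ∨ done) with some successor in Z. Z1 = {q1, q6, q8}; Z2 = {q1, q2, q6, q8}; fixed.
Sat(E[(r ∨ done) U done]) = {q1, q2, q6, q8}
AF E[(r ∨ done) U done]: least fixpoint, start Z0 = {q1, q2, q6, q8}, add states with every successor in Z. Z1 = {q0, q1, q2, q6, q8}; fixed.
Sat(AF E[(r ∨ done) U done]) = {q0, q1, q2, q6, q8}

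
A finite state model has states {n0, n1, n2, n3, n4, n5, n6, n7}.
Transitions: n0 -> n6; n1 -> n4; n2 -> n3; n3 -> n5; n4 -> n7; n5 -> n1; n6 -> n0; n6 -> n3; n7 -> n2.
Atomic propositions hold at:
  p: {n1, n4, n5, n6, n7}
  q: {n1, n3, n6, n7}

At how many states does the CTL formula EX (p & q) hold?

3

Sat(p & q) = {n1, n6, n7}
Sat(EX (p & q)) = {s : some successor in {n1, n6, n7}} = {n0, n4, n5}
|Sat(EX (p & q))| = |{n0, n4, n5}| = 3.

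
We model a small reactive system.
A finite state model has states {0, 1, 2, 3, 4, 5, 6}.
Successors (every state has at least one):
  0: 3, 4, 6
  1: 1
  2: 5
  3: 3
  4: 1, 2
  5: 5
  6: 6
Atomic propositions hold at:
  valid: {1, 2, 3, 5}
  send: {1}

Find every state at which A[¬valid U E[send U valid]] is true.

Sat(¬valid) = {0, 4, 6}
E[send U valid]: least fixpoint, start Z0 = Sat(valid) = {1, 2, 3, 5}, add states in Sat(send) with some successor in Z. Already a fixed point.
Sat(E[send U valid]) = {1, 2, 3, 5}
A[¬valid U E[send U valid]]: least fixpoint, start Z0 = Sat(E[send U valid]) = {1, 2, 3, 5}, add states in Sat(¬valid) with every successor in Z. Z1 = {1, 2, 3, 4, 5}; fixed.
Sat(A[¬valid U E[send U valid]]) = {1, 2, 3, 4, 5}

{1, 2, 3, 4, 5}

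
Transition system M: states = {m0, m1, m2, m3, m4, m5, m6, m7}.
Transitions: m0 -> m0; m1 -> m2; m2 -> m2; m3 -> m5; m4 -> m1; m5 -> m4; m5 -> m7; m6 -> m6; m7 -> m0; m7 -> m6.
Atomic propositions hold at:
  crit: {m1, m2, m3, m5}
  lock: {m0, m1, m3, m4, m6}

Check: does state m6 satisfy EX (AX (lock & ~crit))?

Sat(~crit) = {m0, m4, m6, m7}
Sat(lock & ~crit) = {m0, m4, m6}
Sat(AX (lock & ~crit)) = {s : every successor in {m0, m4, m6}} = {m0, m6, m7}
Sat(EX (AX (lock & ~crit))) = {s : some successor in {m0, m6, m7}} = {m0, m5, m6, m7}
m6 ∈ Sat(EX (AX (lock & ~crit))) = {m0, m5, m6, m7}, so the formula holds at m6.

Yes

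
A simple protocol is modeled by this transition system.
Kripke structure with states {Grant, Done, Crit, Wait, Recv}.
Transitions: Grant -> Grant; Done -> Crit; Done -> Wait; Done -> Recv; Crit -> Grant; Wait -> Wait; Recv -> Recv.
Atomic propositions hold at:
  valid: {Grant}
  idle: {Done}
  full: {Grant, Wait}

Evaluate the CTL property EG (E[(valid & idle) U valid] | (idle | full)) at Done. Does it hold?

Yes

Sat(valid & idle) = ∅
E[(valid & idle) U valid]: least fixpoint, start Z0 = Sat(valid) = {Grant}, add states in Sat(valid & idle) with some successor in Z. Already a fixed point.
Sat(E[(valid & idle) U valid]) = {Grant}
Sat(idle | full) = {Grant, Done, Wait}
Sat(E[(valid & idle) U valid] | (idle | full)) = {Grant, Done, Wait}
EG (E[(valid & idle) U valid] | (idle | full)): greatest fixpoint, start Z0 = {Grant, Done, Wait}, keep only states in Sat with some successor in Z. Already a fixed point.
Sat(EG (E[(valid & idle) U valid] | (idle | full))) = {Grant, Done, Wait}
Done ∈ Sat(EG (E[(valid & idle) U valid] | (idle | full))) = {Grant, Done, Wait}, so the formula holds at Done.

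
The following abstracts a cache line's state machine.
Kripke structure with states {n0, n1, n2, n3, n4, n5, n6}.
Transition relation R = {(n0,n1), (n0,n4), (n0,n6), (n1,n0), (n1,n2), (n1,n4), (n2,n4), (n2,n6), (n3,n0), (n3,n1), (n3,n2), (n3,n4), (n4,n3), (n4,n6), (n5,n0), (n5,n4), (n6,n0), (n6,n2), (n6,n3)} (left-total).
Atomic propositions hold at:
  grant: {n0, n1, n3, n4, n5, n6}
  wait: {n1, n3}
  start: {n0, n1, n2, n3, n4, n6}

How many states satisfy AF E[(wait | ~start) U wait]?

2

Sat(~start) = {n5}
Sat(wait | ~start) = {n1, n3, n5}
E[(wait | ~start) U wait]: least fixpoint, start Z0 = Sat(wait) = {n1, n3}, add states in Sat(wait | ~start) with some successor in Z. Already a fixed point.
Sat(E[(wait | ~start) U wait]) = {n1, n3}
AF E[(wait | ~start) U wait]: least fixpoint, start Z0 = {n1, n3}, add states with every successor in Z. Already a fixed point.
Sat(AF E[(wait | ~start) U wait]) = {n1, n3}
|Sat(AF E[(wait | ~start) U wait])| = |{n1, n3}| = 2.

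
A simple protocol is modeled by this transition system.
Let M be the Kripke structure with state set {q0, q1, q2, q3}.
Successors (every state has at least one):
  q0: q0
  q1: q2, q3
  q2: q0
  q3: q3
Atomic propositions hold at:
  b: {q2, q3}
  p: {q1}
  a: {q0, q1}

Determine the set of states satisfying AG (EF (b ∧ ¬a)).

{q3}

Sat(¬a) = {q2, q3}
Sat(b ∧ ¬a) = {q2, q3}
EF (b ∧ ¬a): least fixpoint, start Z0 = {q2, q3}, add states with some successor in Z. Z1 = {q1, q2, q3}; fixed.
Sat(EF (b ∧ ¬a)) = {q1, q2, q3}
AG (EF (b ∧ ¬a)): greatest fixpoint, start Z0 = {q1, q2, q3}, keep only states in Sat with every successor in Z. Z1 = {q1, q3}; Z2 = {q3}; fixed.
Sat(AG (EF (b ∧ ¬a))) = {q3}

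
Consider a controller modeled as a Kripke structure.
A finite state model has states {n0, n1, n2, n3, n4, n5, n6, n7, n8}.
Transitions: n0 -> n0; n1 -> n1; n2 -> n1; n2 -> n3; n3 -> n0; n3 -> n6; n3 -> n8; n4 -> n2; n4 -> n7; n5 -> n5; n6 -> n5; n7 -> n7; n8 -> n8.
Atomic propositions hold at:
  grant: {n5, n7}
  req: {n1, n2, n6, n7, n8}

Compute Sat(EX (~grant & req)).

Sat(~grant) = {n0, n1, n2, n3, n4, n6, n8}
Sat(~grant & req) = {n1, n2, n6, n8}
Sat(EX (~grant & req)) = {s : some successor in {n1, n2, n6, n8}} = {n1, n2, n3, n4, n8}

{n1, n2, n3, n4, n8}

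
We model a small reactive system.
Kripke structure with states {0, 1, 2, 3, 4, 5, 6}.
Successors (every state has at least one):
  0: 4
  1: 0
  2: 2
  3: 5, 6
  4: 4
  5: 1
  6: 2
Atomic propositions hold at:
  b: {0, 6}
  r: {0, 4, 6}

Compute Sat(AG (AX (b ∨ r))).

Sat(b ∨ r) = {0, 4, 6}
Sat(AX (b ∨ r)) = {s : every successor in {0, 4, 6}} = {0, 1, 4}
AG (AX (b ∨ r)): greatest fixpoint, start Z0 = {0, 1, 4}, keep only states in Sat with every successor in Z. Already a fixed point.
Sat(AG (AX (b ∨ r))) = {0, 1, 4}

{0, 1, 4}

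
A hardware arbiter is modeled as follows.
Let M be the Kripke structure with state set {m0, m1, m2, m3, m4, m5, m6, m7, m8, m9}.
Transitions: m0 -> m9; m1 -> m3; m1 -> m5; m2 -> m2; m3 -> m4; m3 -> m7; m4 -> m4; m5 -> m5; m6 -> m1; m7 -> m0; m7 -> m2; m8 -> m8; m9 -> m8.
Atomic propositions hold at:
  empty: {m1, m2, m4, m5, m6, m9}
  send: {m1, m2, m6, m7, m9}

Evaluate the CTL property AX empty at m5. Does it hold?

Sat(AX empty) = {s : every successor in {m1, m2, m4, m5, m6, m9}} = {m0, m2, m4, m5, m6}
m5 ∈ Sat(AX empty) = {m0, m2, m4, m5, m6}, so the formula holds at m5.

Yes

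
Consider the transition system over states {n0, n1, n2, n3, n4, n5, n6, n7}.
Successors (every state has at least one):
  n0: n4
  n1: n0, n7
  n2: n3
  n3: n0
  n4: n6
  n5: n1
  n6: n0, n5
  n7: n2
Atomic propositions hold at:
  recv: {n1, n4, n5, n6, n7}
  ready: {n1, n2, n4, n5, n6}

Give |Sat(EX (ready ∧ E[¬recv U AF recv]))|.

Sat(¬recv) = {n0, n2, n3}
AF recv: least fixpoint, start Z0 = {n1, n4, n5, n6, n7}, add states with every successor in Z. Z1 = {n0, n1, n4, n5, n6, n7}; Z2 = {n0, n1, n3, n4, n5, n6, n7}; Z3 = {n0, n1, n2, n3, n4, n5, n6, n7}; fixed.
Sat(AF recv) = {n0, n1, n2, n3, n4, n5, n6, n7}
E[¬recv U AF recv]: least fixpoint, start Z0 = Sat(AF recv) = {n0, n1, n2, n3, n4, n5, n6, n7}, add states in Sat(¬recv) with some successor in Z. Already a fixed point.
Sat(E[¬recv U AF recv]) = {n0, n1, n2, n3, n4, n5, n6, n7}
Sat(ready ∧ E[¬recv U AF recv]) = {n1, n2, n4, n5, n6}
Sat(EX (ready ∧ E[¬recv U AF recv])) = {s : some successor in {n1, n2, n4, n5, n6}} = {n0, n4, n5, n6, n7}
|Sat(EX (ready ∧ E[¬recv U AF recv]))| = |{n0, n4, n5, n6, n7}| = 5.

5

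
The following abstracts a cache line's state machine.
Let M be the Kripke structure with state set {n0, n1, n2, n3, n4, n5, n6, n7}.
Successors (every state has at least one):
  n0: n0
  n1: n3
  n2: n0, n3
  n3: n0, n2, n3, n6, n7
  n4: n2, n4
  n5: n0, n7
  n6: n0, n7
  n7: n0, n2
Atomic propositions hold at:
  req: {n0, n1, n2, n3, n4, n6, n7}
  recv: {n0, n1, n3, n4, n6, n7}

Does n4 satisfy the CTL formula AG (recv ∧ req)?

No

Sat(recv ∧ req) = {n0, n1, n3, n4, n6, n7}
AG (recv ∧ req): greatest fixpoint, start Z0 = {n0, n1, n3, n4, n6, n7}, keep only states in Sat with every successor in Z. Z1 = {n0, n1, n6}; Z2 = {n0}; fixed.
Sat(AG (recv ∧ req)) = {n0}
n4 ∉ Sat(AG (recv ∧ req)) = {n0}, so the formula does not hold at n4.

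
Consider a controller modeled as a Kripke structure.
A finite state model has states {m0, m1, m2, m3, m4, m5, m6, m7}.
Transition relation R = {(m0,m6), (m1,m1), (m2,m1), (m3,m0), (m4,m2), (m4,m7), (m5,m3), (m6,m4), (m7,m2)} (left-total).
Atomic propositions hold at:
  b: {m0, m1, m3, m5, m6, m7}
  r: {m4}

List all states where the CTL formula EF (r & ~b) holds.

Sat(~b) = {m2, m4}
Sat(r & ~b) = {m4}
EF (r & ~b): least fixpoint, start Z0 = {m4}, add states with some successor in Z. Z1 = {m4, m6}; Z2 = {m0, m4, m6}; Z3 = {m0, m3, m4, m6}; Z4 = {m0, m3, m4, m5, m6}; fixed.
Sat(EF (r & ~b)) = {m0, m3, m4, m5, m6}

{m0, m3, m4, m5, m6}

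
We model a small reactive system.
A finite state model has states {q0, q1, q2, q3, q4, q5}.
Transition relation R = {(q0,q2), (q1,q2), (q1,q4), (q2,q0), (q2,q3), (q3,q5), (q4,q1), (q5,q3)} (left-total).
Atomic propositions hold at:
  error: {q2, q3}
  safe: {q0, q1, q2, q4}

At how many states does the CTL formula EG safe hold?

4

EG safe: greatest fixpoint, start Z0 = {q0, q1, q2, q4}, keep only states in Sat with some successor in Z. Already a fixed point.
Sat(EG safe) = {q0, q1, q2, q4}
|Sat(EG safe)| = |{q0, q1, q2, q4}| = 4.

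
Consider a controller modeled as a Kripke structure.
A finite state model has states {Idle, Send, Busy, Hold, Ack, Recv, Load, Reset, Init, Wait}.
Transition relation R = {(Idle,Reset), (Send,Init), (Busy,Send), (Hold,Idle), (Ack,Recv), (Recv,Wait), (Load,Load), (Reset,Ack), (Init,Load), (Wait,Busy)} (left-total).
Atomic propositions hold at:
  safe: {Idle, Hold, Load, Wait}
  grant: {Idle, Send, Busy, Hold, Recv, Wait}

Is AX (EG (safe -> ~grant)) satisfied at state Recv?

No

Sat(~grant) = {Ack, Load, Reset, Init}
Sat(safe -> ~grant) = {Send, Busy, Ack, Recv, Load, Reset, Init}
EG (safe -> ~grant): greatest fixpoint, start Z0 = {Send, Busy, Ack, Recv, Load, Reset, Init}, keep only states in Sat with some successor in Z. Z1 = {Send, Busy, Ack, Load, Reset, Init}; Z2 = {Send, Busy, Load, Reset, Init}; Z3 = {Send, Busy, Load, Init}; fixed.
Sat(EG (safe -> ~grant)) = {Send, Busy, Load, Init}
Sat(AX (EG (safe -> ~grant))) = {s : every successor in {Send, Busy, Load, Init}} = {Send, Busy, Load, Init, Wait}
Recv ∉ Sat(AX (EG (safe -> ~grant))) = {Send, Busy, Load, Init, Wait}, so the formula does not hold at Recv.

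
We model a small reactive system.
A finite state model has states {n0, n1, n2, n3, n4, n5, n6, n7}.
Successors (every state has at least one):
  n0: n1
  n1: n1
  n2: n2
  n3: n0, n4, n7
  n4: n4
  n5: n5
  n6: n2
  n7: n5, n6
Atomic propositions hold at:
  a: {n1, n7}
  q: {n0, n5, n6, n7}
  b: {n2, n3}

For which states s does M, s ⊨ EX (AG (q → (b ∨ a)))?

{n0, n1, n2, n3, n4, n6}

Sat(b ∨ a) = {n1, n2, n3, n7}
Sat(q → (b ∨ a)) = {n1, n2, n3, n4, n7}
AG (q → (b ∨ a)): greatest fixpoint, start Z0 = {n1, n2, n3, n4, n7}, keep only states in Sat with every successor in Z. Z1 = {n1, n2, n4}; fixed.
Sat(AG (q → (b ∨ a))) = {n1, n2, n4}
Sat(EX (AG (q → (b ∨ a)))) = {s : some successor in {n1, n2, n4}} = {n0, n1, n2, n3, n4, n6}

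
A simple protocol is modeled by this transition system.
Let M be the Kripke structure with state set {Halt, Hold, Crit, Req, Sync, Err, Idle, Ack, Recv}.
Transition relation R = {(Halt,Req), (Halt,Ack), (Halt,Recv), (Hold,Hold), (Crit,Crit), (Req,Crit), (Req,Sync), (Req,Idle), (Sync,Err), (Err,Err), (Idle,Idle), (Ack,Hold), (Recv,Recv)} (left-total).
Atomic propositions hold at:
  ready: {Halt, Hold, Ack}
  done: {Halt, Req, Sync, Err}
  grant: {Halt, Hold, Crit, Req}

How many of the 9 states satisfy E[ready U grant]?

E[ready U grant]: least fixpoint, start Z0 = Sat(grant) = {Halt, Hold, Crit, Req}, add states in Sat(ready) with some successor in Z. Z1 = {Halt, Hold, Crit, Req, Ack}; fixed.
Sat(E[ready U grant]) = {Halt, Hold, Crit, Req, Ack}
|Sat(E[ready U grant])| = |{Halt, Hold, Crit, Req, Ack}| = 5.

5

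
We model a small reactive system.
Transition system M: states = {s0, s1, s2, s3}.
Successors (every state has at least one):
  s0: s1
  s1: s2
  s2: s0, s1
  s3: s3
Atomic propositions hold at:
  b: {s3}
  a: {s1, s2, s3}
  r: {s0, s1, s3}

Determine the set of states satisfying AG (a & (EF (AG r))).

AG r: greatest fixpoint, start Z0 = {s0, s1, s3}, keep only states in Sat with every successor in Z. Z1 = {s0, s3}; Z2 = {s3}; fixed.
Sat(AG r) = {s3}
EF (AG r): least fixpoint, start Z0 = {s3}, add states with some successor in Z. Already a fixed point.
Sat(EF (AG r)) = {s3}
Sat(a & (EF (AG r))) = {s3}
AG (a & (EF (AG r))): greatest fixpoint, start Z0 = {s3}, keep only states in Sat with every successor in Z. Already a fixed point.
Sat(AG (a & (EF (AG r)))) = {s3}

{s3}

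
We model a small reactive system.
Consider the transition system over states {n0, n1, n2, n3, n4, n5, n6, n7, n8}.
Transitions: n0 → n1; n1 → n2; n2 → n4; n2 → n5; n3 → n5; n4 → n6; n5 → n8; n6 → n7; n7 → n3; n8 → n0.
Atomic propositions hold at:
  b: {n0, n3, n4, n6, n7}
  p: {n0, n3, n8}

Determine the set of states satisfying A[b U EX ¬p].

Sat(¬p) = {n1, n2, n4, n5, n6, n7}
Sat(EX ¬p) = {s : some successor in {n1, n2, n4, n5, n6, n7}} = {n0, n1, n2, n3, n4, n6}
A[b U EX ¬p]: least fixpoint, start Z0 = Sat(EX ¬p) = {n0, n1, n2, n3, n4, n6}, add states in Sat(b) with every successor in Z. Z1 = {n0, n1, n2, n3, n4, n6, n7}; fixed.
Sat(A[b U EX ¬p]) = {n0, n1, n2, n3, n4, n6, n7}

{n0, n1, n2, n3, n4, n6, n7}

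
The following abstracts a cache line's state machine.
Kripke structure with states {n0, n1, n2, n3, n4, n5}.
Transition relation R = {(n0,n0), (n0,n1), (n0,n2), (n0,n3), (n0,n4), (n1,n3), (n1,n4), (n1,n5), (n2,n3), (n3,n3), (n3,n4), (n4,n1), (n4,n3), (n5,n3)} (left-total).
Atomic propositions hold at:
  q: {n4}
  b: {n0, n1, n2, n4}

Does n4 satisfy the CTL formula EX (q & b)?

No

Sat(q & b) = {n4}
Sat(EX (q & b)) = {s : some successor in {n4}} = {n0, n1, n3}
n4 ∉ Sat(EX (q & b)) = {n0, n1, n3}, so the formula does not hold at n4.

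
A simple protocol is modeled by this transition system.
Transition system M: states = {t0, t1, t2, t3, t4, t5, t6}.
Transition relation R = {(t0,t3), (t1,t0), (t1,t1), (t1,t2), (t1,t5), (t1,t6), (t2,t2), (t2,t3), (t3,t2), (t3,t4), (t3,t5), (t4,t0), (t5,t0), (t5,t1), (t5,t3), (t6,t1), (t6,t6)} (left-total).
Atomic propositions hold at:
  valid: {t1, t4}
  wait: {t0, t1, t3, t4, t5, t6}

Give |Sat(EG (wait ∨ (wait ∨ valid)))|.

Sat(wait ∨ valid) = {t0, t1, t3, t4, t5, t6}
Sat(wait ∨ (wait ∨ valid)) = {t0, t1, t3, t4, t5, t6}
EG (wait ∨ (wait ∨ valid)): greatest fixpoint, start Z0 = {t0, t1, t3, t4, t5, t6}, keep only states in Sat with some successor in Z. Already a fixed point.
Sat(EG (wait ∨ (wait ∨ valid))) = {t0, t1, t3, t4, t5, t6}
|Sat(EG (wait ∨ (wait ∨ valid)))| = |{t0, t1, t3, t4, t5, t6}| = 6.

6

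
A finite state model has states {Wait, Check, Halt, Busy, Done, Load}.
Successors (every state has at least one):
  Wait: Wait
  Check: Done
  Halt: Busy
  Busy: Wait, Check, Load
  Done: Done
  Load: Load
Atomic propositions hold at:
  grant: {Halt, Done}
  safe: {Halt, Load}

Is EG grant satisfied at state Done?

EG grant: greatest fixpoint, start Z0 = {Halt, Done}, keep only states in Sat with some successor in Z. Z1 = {Done}; fixed.
Sat(EG grant) = {Done}
Done ∈ Sat(EG grant) = {Done}, so the formula holds at Done.

Yes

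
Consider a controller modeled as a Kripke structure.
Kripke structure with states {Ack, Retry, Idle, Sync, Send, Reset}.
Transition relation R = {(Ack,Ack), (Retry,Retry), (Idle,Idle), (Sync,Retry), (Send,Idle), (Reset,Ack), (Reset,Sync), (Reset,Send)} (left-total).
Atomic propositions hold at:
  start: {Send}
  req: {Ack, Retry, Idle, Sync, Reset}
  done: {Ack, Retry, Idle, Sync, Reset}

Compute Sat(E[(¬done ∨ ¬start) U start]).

Sat(¬done) = {Send}
Sat(¬start) = {Ack, Retry, Idle, Sync, Reset}
Sat(¬done ∨ ¬start) = {Ack, Retry, Idle, Sync, Send, Reset}
E[(¬done ∨ ¬start) U start]: least fixpoint, start Z0 = Sat(start) = {Send}, add states in Sat(¬done ∨ ¬start) with some successor in Z. Z1 = {Send, Reset}; fixed.
Sat(E[(¬done ∨ ¬start) U start]) = {Send, Reset}

{Send, Reset}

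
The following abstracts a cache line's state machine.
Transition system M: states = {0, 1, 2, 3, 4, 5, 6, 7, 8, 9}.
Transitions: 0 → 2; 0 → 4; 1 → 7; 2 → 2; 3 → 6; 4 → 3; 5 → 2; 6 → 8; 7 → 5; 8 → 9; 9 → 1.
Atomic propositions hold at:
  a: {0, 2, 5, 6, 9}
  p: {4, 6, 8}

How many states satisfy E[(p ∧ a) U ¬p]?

7

Sat(p ∧ a) = {6}
Sat(¬p) = {0, 1, 2, 3, 5, 7, 9}
E[(p ∧ a) U ¬p]: least fixpoint, start Z0 = Sat(¬p) = {0, 1, 2, 3, 5, 7, 9}, add states in Sat(p ∧ a) with some successor in Z. Already a fixed point.
Sat(E[(p ∧ a) U ¬p]) = {0, 1, 2, 3, 5, 7, 9}
|Sat(E[(p ∧ a) U ¬p])| = |{0, 1, 2, 3, 5, 7, 9}| = 7.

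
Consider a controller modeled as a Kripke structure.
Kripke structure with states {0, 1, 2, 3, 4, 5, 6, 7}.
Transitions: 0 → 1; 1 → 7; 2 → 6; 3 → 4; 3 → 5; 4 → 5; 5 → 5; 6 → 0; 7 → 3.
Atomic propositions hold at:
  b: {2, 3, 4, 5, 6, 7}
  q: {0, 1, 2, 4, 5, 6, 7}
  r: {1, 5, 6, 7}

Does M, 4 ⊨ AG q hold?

AG q: greatest fixpoint, start Z0 = {0, 1, 2, 4, 5, 6, 7}, keep only states in Sat with every successor in Z. Z1 = {0, 1, 2, 4, 5, 6}; Z2 = {0, 2, 4, 5, 6}; Z3 = {2, 4, 5, 6}; Z4 = {2, 4, 5}; Z5 = {4, 5}; fixed.
Sat(AG q) = {4, 5}
4 ∈ Sat(AG q) = {4, 5}, so the formula holds at 4.

Yes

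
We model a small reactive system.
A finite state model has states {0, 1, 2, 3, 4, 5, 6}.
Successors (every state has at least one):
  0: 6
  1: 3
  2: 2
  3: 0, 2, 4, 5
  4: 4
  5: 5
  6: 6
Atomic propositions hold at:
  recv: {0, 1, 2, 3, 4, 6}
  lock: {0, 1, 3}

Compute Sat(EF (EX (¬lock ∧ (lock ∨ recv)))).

{0, 1, 2, 3, 4, 6}

Sat(¬lock) = {2, 4, 5, 6}
Sat(lock ∨ recv) = {0, 1, 2, 3, 4, 6}
Sat(¬lock ∧ (lock ∨ recv)) = {2, 4, 6}
Sat(EX (¬lock ∧ (lock ∨ recv))) = {s : some successor in {2, 4, 6}} = {0, 2, 3, 4, 6}
EF (EX (¬lock ∧ (lock ∨ recv))): least fixpoint, start Z0 = {0, 2, 3, 4, 6}, add states with some successor in Z. Z1 = {0, 1, 2, 3, 4, 6}; fixed.
Sat(EF (EX (¬lock ∧ (lock ∨ recv)))) = {0, 1, 2, 3, 4, 6}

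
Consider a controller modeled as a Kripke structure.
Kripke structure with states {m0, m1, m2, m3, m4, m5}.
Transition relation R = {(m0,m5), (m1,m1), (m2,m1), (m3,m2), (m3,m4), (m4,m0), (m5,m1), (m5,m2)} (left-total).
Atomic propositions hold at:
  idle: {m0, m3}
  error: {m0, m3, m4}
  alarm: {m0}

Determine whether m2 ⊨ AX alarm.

Sat(AX alarm) = {s : every successor in {m0}} = {m4}
m2 ∉ Sat(AX alarm) = {m4}, so the formula does not hold at m2.

No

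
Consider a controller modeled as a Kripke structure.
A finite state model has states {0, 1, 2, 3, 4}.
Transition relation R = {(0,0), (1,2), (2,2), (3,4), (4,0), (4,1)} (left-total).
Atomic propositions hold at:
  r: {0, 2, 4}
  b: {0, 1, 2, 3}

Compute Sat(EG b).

EG b: greatest fixpoint, start Z0 = {0, 1, 2, 3}, keep only states in Sat with some successor in Z. Z1 = {0, 1, 2}; fixed.
Sat(EG b) = {0, 1, 2}

{0, 1, 2}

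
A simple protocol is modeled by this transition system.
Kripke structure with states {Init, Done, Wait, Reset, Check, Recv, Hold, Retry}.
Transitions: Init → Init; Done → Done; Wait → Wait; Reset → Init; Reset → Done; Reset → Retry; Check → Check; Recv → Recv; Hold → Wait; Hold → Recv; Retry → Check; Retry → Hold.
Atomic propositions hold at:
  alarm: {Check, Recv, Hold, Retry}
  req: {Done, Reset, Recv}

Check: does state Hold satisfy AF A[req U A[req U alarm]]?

Yes

A[req U alarm]: least fixpoint, start Z0 = Sat(alarm) = {Check, Recv, Hold, Retry}, add states in Sat(req) with every successor in Z. Already a fixed point.
Sat(A[req U alarm]) = {Check, Recv, Hold, Retry}
A[req U A[req U alarm]]: least fixpoint, start Z0 = Sat(A[req U alarm]) = {Check, Recv, Hold, Retry}, add states in Sat(req) with every successor in Z. Already a fixed point.
Sat(A[req U A[req U alarm]]) = {Check, Recv, Hold, Retry}
AF A[req U A[req U alarm]]: least fixpoint, start Z0 = {Check, Recv, Hold, Retry}, add states with every successor in Z. Already a fixed point.
Sat(AF A[req U A[req U alarm]]) = {Check, Recv, Hold, Retry}
Hold ∈ Sat(AF A[req U A[req U alarm]]) = {Check, Recv, Hold, Retry}, so the formula holds at Hold.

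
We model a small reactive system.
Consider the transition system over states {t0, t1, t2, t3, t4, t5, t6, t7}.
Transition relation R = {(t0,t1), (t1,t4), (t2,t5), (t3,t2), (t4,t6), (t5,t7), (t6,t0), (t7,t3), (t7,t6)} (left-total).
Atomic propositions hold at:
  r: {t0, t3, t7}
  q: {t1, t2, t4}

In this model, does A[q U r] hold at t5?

No

A[q U r]: least fixpoint, start Z0 = Sat(r) = {t0, t3, t7}, add states in Sat(q) with every successor in Z. Already a fixed point.
Sat(A[q U r]) = {t0, t3, t7}
t5 ∉ Sat(A[q U r]) = {t0, t3, t7}, so the formula does not hold at t5.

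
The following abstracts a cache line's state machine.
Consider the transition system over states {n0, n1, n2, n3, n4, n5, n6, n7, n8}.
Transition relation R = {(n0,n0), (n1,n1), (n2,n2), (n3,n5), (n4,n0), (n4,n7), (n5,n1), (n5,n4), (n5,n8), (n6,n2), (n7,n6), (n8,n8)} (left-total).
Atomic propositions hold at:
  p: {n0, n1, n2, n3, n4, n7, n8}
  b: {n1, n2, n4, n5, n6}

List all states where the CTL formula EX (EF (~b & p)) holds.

{n0, n3, n4, n5, n8}

Sat(~b) = {n0, n3, n7, n8}
Sat(~b & p) = {n0, n3, n7, n8}
EF (~b & p): least fixpoint, start Z0 = {n0, n3, n7, n8}, add states with some successor in Z. Z1 = {n0, n3, n4, n5, n7, n8}; fixed.
Sat(EF (~b & p)) = {n0, n3, n4, n5, n7, n8}
Sat(EX (EF (~b & p))) = {s : some successor in {n0, n3, n4, n5, n7, n8}} = {n0, n3, n4, n5, n8}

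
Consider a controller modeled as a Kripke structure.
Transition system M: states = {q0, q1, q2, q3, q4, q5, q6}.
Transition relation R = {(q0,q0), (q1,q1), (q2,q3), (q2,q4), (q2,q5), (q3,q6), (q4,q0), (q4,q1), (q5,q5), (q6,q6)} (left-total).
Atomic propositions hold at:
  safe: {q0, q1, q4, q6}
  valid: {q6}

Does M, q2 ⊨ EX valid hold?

No

Sat(EX valid) = {s : some successor in {q6}} = {q3, q6}
q2 ∉ Sat(EX valid) = {q3, q6}, so the formula does not hold at q2.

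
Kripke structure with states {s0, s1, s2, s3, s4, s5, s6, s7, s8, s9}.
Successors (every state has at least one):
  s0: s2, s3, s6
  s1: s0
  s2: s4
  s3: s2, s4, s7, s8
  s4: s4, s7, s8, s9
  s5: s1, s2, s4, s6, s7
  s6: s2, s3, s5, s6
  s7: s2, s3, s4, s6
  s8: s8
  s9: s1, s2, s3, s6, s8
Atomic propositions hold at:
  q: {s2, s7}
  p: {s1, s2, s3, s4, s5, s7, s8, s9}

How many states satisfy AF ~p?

Sat(~p) = {s0, s6}
AF ~p: least fixpoint, start Z0 = {s0, s6}, add states with every successor in Z. Z1 = {s0, s1, s6}; fixed.
Sat(AF ~p) = {s0, s1, s6}
|Sat(AF ~p)| = |{s0, s1, s6}| = 3.

3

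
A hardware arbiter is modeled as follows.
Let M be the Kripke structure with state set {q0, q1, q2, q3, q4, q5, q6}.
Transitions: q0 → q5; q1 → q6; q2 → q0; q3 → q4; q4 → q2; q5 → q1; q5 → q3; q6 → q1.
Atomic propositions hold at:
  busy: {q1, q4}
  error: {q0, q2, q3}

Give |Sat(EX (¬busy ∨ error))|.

5

Sat(¬busy) = {q0, q2, q3, q5, q6}
Sat(¬busy ∨ error) = {q0, q2, q3, q5, q6}
Sat(EX (¬busy ∨ error)) = {s : some successor in {q0, q2, q3, q5, q6}} = {q0, q1, q2, q4, q5}
|Sat(EX (¬busy ∨ error))| = |{q0, q1, q2, q4, q5}| = 5.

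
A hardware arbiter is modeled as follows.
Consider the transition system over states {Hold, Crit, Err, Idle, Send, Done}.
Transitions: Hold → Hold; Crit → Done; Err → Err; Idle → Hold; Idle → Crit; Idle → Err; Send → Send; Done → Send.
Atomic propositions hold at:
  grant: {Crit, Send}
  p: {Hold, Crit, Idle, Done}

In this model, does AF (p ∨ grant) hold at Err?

Sat(p ∨ grant) = {Hold, Crit, Idle, Send, Done}
AF (p ∨ grant): least fixpoint, start Z0 = {Hold, Crit, Idle, Send, Done}, add states with every successor in Z. Already a fixed point.
Sat(AF (p ∨ grant)) = {Hold, Crit, Idle, Send, Done}
Err ∉ Sat(AF (p ∨ grant)) = {Hold, Crit, Idle, Send, Done}, so the formula does not hold at Err.

No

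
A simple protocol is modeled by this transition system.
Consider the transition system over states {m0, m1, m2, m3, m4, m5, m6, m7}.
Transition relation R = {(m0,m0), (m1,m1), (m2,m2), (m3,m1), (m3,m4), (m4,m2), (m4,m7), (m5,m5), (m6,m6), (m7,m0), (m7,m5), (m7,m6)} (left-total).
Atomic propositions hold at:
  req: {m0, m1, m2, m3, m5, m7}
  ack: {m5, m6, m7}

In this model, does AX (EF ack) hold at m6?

EF ack: least fixpoint, start Z0 = {m5, m6, m7}, add states with some successor in Z. Z1 = {m4, m5, m6, m7}; Z2 = {m3, m4, m5, m6, m7}; fixed.
Sat(EF ack) = {m3, m4, m5, m6, m7}
Sat(AX (EF ack)) = {s : every successor in {m3, m4, m5, m6, m7}} = {m5, m6}
m6 ∈ Sat(AX (EF ack)) = {m5, m6}, so the formula holds at m6.

Yes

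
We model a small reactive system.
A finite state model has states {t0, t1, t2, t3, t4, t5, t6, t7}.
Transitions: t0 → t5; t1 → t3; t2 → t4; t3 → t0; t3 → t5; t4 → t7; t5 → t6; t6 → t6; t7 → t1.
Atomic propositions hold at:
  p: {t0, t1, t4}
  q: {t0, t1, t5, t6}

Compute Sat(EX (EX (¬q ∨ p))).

Sat(¬q) = {t2, t3, t4, t7}
Sat(¬q ∨ p) = {t0, t1, t2, t3, t4, t7}
Sat(EX (¬q ∨ p)) = {s : some successor in {t0, t1, t2, t3, t4, t7}} = {t1, t2, t3, t4, t7}
Sat(EX (EX (¬q ∨ p))) = {s : some successor in {t1, t2, t3, t4, t7}} = {t1, t2, t4, t7}

{t1, t2, t4, t7}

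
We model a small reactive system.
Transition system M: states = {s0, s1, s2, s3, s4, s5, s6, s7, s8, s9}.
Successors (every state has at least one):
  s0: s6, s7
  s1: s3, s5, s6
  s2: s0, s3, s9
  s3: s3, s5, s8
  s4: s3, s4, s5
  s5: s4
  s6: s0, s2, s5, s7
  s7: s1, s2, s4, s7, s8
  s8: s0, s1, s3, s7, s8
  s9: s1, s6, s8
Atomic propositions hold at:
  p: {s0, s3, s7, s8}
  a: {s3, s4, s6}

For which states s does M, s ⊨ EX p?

{s0, s1, s2, s3, s4, s6, s7, s8, s9}

Sat(EX p) = {s : some successor in {s0, s3, s7, s8}} = {s0, s1, s2, s3, s4, s6, s7, s8, s9}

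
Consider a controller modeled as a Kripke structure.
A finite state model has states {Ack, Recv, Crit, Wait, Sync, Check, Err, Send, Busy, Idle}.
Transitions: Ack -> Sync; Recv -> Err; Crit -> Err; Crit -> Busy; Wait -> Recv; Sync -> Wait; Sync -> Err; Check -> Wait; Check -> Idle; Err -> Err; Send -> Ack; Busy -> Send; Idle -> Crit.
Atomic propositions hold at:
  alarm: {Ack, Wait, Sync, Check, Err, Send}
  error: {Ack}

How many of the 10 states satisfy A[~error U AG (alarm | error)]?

4

Sat(~error) = {Recv, Crit, Wait, Sync, Check, Err, Send, Busy, Idle}
Sat(alarm | error) = {Ack, Wait, Sync, Check, Err, Send}
AG (alarm | error): greatest fixpoint, start Z0 = {Ack, Wait, Sync, Check, Err, Send}, keep only states in Sat with every successor in Z. Z1 = {Ack, Sync, Err, Send}; Z2 = {Ack, Err, Send}; Z3 = {Err, Send}; Z4 = {Err}; fixed.
Sat(AG (alarm | error)) = {Err}
A[~error U AG (alarm | error)]: least fixpoint, start Z0 = Sat(AG (alarm | error)) = {Err}, add states in Sat(~error) with every successor in Z. Z1 = {Recv, Err}; Z2 = {Recv, Wait, Err}; Z3 = {Recv, Wait, Sync, Err}; fixed.
Sat(A[~error U AG (alarm | error)]) = {Recv, Wait, Sync, Err}
|Sat(A[~error U AG (alarm | error)])| = |{Recv, Wait, Sync, Err}| = 4.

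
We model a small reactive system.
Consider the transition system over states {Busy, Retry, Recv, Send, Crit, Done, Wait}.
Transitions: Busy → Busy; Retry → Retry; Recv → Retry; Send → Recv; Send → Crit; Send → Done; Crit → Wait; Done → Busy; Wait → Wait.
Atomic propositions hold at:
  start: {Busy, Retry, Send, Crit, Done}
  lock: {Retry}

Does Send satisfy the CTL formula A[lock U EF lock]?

EF lock: least fixpoint, start Z0 = {Retry}, add states with some successor in Z. Z1 = {Retry, Recv}; Z2 = {Retry, Recv, Send}; fixed.
Sat(EF lock) = {Retry, Recv, Send}
A[lock U EF lock]: least fixpoint, start Z0 = Sat(EF lock) = {Retry, Recv, Send}, add states in Sat(lock) with every successor in Z. Already a fixed point.
Sat(A[lock U EF lock]) = {Retry, Recv, Send}
Send ∈ Sat(A[lock U EF lock]) = {Retry, Recv, Send}, so the formula holds at Send.

Yes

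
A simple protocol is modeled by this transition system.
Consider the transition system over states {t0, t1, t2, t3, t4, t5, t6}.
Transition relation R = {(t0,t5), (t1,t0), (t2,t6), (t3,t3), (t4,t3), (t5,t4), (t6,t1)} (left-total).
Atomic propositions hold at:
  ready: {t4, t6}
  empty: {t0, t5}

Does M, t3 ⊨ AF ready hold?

No

AF ready: least fixpoint, start Z0 = {t4, t6}, add states with every successor in Z. Z1 = {t2, t4, t5, t6}; Z2 = {t0, t2, t4, t5, t6}; Z3 = {t0, t1, t2, t4, t5, t6}; fixed.
Sat(AF ready) = {t0, t1, t2, t4, t5, t6}
t3 ∉ Sat(AF ready) = {t0, t1, t2, t4, t5, t6}, so the formula does not hold at t3.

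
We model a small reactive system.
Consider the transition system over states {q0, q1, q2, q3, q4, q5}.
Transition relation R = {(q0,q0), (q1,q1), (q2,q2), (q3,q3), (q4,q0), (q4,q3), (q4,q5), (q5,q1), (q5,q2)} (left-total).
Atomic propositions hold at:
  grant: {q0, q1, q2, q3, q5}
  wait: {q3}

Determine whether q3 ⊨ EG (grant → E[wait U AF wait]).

Yes

AF wait: least fixpoint, start Z0 = {q3}, add states with every successor in Z. Already a fixed point.
Sat(AF wait) = {q3}
E[wait U AF wait]: least fixpoint, start Z0 = Sat(AF wait) = {q3}, add states in Sat(wait) with some successor in Z. Already a fixed point.
Sat(E[wait U AF wait]) = {q3}
Sat(grant → E[wait U AF wait]) = {q3, q4}
EG (grant → E[wait U AF wait]): greatest fixpoint, start Z0 = {q3, q4}, keep only states in Sat with some successor in Z. Already a fixed point.
Sat(EG (grant → E[wait U AF wait])) = {q3, q4}
q3 ∈ Sat(EG (grant → E[wait U AF wait])) = {q3, q4}, so the formula holds at q3.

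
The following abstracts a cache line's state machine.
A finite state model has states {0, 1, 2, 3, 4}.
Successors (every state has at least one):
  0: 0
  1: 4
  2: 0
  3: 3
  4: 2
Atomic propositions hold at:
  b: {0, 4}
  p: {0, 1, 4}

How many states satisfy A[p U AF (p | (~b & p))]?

4

Sat(~b) = {1, 2, 3}
Sat(~b & p) = {1}
Sat(p | (~b & p)) = {0, 1, 4}
AF (p | (~b & p)): least fixpoint, start Z0 = {0, 1, 4}, add states with every successor in Z. Z1 = {0, 1, 2, 4}; fixed.
Sat(AF (p | (~b & p))) = {0, 1, 2, 4}
A[p U AF (p | (~b & p))]: least fixpoint, start Z0 = Sat(AF (p | (~b & p))) = {0, 1, 2, 4}, add states in Sat(p) with every successor in Z. Already a fixed point.
Sat(A[p U AF (p | (~b & p))]) = {0, 1, 2, 4}
|Sat(A[p U AF (p | (~b & p))])| = |{0, 1, 2, 4}| = 4.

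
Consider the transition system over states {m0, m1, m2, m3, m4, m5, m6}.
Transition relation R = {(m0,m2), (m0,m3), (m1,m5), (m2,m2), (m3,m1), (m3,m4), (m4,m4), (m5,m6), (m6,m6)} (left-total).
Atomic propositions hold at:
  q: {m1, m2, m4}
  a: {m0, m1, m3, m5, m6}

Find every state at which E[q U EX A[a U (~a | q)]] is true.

{m0, m2, m3, m4}

Sat(~a) = {m2, m4}
Sat(~a | q) = {m1, m2, m4}
A[a U (~a | q)]: least fixpoint, start Z0 = Sat((~a | q)) = {m1, m2, m4}, add states in Sat(a) with every successor in Z. Z1 = {m1, m2, m3, m4}; Z2 = {m0, m1, m2, m3, m4}; fixed.
Sat(A[a U (~a | q)]) = {m0, m1, m2, m3, m4}
Sat(EX A[a U (~a | q)]) = {s : some successor in {m0, m1, m2, m3, m4}} = {m0, m2, m3, m4}
E[q U EX A[a U (~a | q)]]: least fixpoint, start Z0 = Sat(EX A[a U (~a | q)]) = {m0, m2, m3, m4}, add states in Sat(q) with some successor in Z. Already a fixed point.
Sat(E[q U EX A[a U (~a | q)]]) = {m0, m2, m3, m4}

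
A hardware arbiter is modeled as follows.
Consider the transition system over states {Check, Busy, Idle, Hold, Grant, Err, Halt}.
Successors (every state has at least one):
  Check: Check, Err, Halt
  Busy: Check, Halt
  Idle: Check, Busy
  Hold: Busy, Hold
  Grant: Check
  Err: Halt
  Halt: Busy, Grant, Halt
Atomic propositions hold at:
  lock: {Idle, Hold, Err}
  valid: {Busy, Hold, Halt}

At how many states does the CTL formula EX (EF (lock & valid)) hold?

Sat(lock & valid) = {Hold}
EF (lock & valid): least fixpoint, start Z0 = {Hold}, add states with some successor in Z. Already a fixed point.
Sat(EF (lock & valid)) = {Hold}
Sat(EX (EF (lock & valid))) = {s : some successor in {Hold}} = {Hold}
|Sat(EX (EF (lock & valid)))| = |{Hold}| = 1.

1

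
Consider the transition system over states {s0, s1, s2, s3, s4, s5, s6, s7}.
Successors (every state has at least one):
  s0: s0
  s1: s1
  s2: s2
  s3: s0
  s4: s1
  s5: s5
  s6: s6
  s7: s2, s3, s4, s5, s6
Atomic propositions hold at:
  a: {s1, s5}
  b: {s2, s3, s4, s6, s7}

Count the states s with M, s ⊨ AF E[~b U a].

Sat(~b) = {s0, s1, s5}
E[~b U a]: least fixpoint, start Z0 = Sat(a) = {s1, s5}, add states in Sat(~b) with some successor in Z. Already a fixed point.
Sat(E[~b U a]) = {s1, s5}
AF E[~b U a]: least fixpoint, start Z0 = {s1, s5}, add states with every successor in Z. Z1 = {s1, s4, s5}; fixed.
Sat(AF E[~b U a]) = {s1, s4, s5}
|Sat(AF E[~b U a])| = |{s1, s4, s5}| = 3.

3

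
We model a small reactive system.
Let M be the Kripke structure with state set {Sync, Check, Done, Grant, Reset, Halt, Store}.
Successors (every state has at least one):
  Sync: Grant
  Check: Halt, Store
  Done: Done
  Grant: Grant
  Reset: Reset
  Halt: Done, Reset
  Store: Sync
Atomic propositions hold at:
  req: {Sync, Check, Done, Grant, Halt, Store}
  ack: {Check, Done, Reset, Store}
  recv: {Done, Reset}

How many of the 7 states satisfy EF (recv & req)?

Sat(recv & req) = {Done}
EF (recv & req): least fixpoint, start Z0 = {Done}, add states with some successor in Z. Z1 = {Done, Halt}; Z2 = {Check, Done, Halt}; fixed.
Sat(EF (recv & req)) = {Check, Done, Halt}
|Sat(EF (recv & req))| = |{Check, Done, Halt}| = 3.

3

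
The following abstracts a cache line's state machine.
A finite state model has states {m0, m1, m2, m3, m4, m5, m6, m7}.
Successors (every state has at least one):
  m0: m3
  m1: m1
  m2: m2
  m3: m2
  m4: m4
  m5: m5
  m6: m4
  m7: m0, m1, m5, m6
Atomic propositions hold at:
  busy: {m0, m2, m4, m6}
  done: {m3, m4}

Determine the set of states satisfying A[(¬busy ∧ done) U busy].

Sat(¬busy) = {m1, m3, m5, m7}
Sat(¬busy ∧ done) = {m3}
A[(¬busy ∧ done) U busy]: least fixpoint, start Z0 = Sat(busy) = {m0, m2, m4, m6}, add states in Sat(¬busy ∧ done) with every successor in Z. Z1 = {m0, m2, m3, m4, m6}; fixed.
Sat(A[(¬busy ∧ done) U busy]) = {m0, m2, m3, m4, m6}

{m0, m2, m3, m4, m6}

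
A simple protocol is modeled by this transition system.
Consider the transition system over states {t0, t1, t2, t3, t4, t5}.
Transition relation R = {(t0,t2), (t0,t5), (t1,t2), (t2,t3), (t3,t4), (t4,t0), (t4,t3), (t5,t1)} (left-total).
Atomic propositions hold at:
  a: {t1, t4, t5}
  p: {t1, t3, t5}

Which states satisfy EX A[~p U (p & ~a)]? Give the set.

{t0, t1, t2, t4}

Sat(~p) = {t0, t2, t4}
Sat(~a) = {t0, t2, t3}
Sat(p & ~a) = {t3}
A[~p U (p & ~a)]: least fixpoint, start Z0 = Sat((p & ~a)) = {t3}, add states in Sat(~p) with every successor in Z. Z1 = {t2, t3}; fixed.
Sat(A[~p U (p & ~a)]) = {t2, t3}
Sat(EX A[~p U (p & ~a)]) = {s : some successor in {t2, t3}} = {t0, t1, t2, t4}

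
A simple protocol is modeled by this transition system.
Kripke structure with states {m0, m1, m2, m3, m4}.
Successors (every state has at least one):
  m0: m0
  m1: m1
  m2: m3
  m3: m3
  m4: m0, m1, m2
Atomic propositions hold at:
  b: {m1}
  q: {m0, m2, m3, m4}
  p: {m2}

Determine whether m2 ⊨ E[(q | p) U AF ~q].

No

Sat(q | p) = {m0, m2, m3, m4}
Sat(~q) = {m1}
AF ~q: least fixpoint, start Z0 = {m1}, add states with every successor in Z. Already a fixed point.
Sat(AF ~q) = {m1}
E[(q | p) U AF ~q]: least fixpoint, start Z0 = Sat(AF ~q) = {m1}, add states in Sat(q | p) with some successor in Z. Z1 = {m1, m4}; fixed.
Sat(E[(q | p) U AF ~q]) = {m1, m4}
m2 ∉ Sat(E[(q | p) U AF ~q]) = {m1, m4}, so the formula does not hold at m2.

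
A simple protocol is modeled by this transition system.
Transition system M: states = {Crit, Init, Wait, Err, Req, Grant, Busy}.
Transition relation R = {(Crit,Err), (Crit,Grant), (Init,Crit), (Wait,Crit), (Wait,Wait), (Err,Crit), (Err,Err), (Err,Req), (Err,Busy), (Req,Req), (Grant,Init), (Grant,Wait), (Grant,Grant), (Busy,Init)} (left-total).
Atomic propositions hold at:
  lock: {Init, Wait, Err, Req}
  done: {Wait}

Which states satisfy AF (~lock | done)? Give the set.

{Crit, Init, Wait, Grant, Busy}

Sat(~lock) = {Crit, Grant, Busy}
Sat(~lock | done) = {Crit, Wait, Grant, Busy}
AF (~lock | done): least fixpoint, start Z0 = {Crit, Wait, Grant, Busy}, add states with every successor in Z. Z1 = {Crit, Init, Wait, Grant, Busy}; fixed.
Sat(AF (~lock | done)) = {Crit, Init, Wait, Grant, Busy}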